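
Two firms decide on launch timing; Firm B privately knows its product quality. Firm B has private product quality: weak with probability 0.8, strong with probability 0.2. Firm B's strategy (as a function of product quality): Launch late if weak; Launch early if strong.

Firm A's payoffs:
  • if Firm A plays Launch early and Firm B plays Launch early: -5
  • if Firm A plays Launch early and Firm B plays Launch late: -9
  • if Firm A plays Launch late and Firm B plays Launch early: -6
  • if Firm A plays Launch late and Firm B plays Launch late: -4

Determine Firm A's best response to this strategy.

Launch late

E[Launch early] = 0.8·(-9) + 0.2·(-5) = -8.2
E[Launch late] = 0.8·(-4) + 0.2·(-6) = -4.4
Best response: Launch late (-4.4 is the largest).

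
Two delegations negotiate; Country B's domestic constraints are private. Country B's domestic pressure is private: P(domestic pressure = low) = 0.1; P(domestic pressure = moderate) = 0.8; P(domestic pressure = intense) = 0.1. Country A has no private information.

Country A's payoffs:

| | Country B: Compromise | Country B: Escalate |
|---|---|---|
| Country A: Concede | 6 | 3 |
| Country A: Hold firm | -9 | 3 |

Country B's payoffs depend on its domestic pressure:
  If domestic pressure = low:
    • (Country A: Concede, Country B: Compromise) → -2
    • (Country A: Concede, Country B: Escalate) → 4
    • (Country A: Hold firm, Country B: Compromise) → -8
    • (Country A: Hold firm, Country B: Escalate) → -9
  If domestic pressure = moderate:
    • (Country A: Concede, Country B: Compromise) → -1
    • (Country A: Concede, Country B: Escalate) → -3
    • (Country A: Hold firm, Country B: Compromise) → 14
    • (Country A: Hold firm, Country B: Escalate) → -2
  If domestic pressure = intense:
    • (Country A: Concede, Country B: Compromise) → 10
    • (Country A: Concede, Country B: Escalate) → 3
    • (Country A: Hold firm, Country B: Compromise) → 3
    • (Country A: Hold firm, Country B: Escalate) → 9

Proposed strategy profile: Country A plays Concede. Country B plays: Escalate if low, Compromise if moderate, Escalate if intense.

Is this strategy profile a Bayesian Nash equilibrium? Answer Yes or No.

No

Country A plays Concede: E[Concede] = 0.1·(3) + 0.8·(6) + 0.1·(3) = 5.4; E[Hold firm] = -6.6. Best-responding. ✓
Country B (domestic pressure low), facing Concede: Compromise gives -2, Escalate gives 4. Proposed Escalate is best. ✓
Country B (domestic pressure moderate), facing Concede: Compromise gives -1, Escalate gives -3. Proposed Compromise is best. ✓
Country B (domestic pressure intense), facing Concede: Compromise gives 10, Escalate gives 3. Proposed Escalate is not best — profitable deviation exists. ✗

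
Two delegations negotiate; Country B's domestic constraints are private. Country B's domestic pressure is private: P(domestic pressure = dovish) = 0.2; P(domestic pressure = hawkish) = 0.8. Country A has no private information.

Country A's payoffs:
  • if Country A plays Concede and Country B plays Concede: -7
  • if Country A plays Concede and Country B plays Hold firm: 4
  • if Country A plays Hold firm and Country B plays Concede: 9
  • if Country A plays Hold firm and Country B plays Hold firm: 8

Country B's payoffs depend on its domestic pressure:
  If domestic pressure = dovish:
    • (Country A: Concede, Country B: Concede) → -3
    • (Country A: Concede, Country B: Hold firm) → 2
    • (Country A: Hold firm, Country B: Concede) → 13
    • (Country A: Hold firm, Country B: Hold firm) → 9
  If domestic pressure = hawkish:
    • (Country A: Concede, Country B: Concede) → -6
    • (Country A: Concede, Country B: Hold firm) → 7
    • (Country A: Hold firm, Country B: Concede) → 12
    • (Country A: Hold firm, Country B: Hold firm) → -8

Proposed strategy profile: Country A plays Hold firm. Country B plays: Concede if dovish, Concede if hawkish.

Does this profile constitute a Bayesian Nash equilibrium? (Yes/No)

Yes

A profile is a BNE iff every type of every player is best-responding given beliefs about the other side.
Country A plays Hold firm: E[Hold firm] = 0.2·(9) + 0.8·(9) = 9; E[Concede] = -7. Best-responding. ✓
Country B (domestic pressure dovish), facing Hold firm: Concede gives 13, Hold firm gives 9. Proposed Concede is best. ✓
Country B (domestic pressure hawkish), facing Hold firm: Concede gives 12, Hold firm gives -8. Proposed Concede is best. ✓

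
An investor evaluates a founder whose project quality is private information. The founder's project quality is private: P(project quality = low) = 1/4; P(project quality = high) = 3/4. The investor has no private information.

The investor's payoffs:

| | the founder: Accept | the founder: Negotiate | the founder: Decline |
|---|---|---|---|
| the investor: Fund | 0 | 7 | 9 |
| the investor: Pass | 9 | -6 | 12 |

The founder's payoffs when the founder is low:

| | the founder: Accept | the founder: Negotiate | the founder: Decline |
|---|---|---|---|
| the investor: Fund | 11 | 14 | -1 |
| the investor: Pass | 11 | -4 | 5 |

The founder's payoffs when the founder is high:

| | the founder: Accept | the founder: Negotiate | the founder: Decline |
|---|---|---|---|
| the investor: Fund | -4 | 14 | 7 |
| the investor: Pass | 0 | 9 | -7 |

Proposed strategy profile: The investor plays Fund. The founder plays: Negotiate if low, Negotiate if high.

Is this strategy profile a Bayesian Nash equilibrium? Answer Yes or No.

Yes

The investor plays Fund: E[Fund] = 1/4·(7) + 3/4·(7) = 7; E[Pass] = -6. Best-responding. ✓
The founder (project quality low), facing Fund: Accept gives 11, Negotiate gives 14, Decline gives -1. Proposed Negotiate is best. ✓
The founder (project quality high), facing Fund: Accept gives -4, Negotiate gives 14, Decline gives 7. Proposed Negotiate is best. ✓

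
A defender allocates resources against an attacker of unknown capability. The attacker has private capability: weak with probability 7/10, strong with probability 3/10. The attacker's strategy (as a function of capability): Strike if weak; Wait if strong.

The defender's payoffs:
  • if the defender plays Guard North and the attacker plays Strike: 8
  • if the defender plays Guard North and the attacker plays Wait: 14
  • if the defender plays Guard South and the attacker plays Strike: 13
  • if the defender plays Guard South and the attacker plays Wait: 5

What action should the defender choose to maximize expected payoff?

E[Guard North] = 7/10·(8) + 3/10·(14) = 49/5
E[Guard South] = 7/10·(13) + 3/10·(5) = 53/5
Best response: Guard South (53/5 is the largest).

Guard South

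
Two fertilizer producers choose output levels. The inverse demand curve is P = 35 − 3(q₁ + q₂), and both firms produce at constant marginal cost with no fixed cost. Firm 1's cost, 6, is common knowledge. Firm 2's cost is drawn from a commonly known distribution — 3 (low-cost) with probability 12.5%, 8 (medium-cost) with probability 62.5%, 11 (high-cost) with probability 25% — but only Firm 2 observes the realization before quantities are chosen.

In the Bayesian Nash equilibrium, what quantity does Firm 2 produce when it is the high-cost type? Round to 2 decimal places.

2.27

Firm 2 with cost c maximizes (35 − 3(q₁+q₂) − c)·q₂, giving q₂(c) = (35 − c − 3q₁)/6.
E[c₂] = 0.125·3 + 0.625·8 + 0.25·11 = 8.125
Firm 1's FOC against E[q₂] yields q₁ = (35 − 2·6 + E[c₂])/9 = (35 − 12 + 8.125)/9 = 3.45833.
q₂(high-cost) = (35 − 11 − 3·3.45833)/6 = 2.27083.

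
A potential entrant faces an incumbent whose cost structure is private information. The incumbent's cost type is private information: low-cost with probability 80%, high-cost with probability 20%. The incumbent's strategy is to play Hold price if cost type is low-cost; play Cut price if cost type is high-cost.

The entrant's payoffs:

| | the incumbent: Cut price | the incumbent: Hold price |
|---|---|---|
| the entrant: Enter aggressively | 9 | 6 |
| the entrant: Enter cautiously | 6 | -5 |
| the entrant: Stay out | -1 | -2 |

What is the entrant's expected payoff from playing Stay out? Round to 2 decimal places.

E[Stay out] = 0.8·(-2) + 0.2·(-1) = (-1.6) + (-0.2) = -1.8

-1.80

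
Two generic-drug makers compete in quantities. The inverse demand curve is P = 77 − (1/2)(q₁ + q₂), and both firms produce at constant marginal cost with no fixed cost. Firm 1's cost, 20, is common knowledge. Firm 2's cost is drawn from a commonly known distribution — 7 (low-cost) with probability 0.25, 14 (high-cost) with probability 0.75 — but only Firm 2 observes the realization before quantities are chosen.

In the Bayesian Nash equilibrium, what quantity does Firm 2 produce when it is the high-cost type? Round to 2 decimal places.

Firm 2 with cost c maximizes (77 − (1/2)(q₁+q₂) − c)·q₂, giving q₂(c) = (77 − c − (1/2)q₁).
E[c₂] = 0.25·7 + 0.75·14 = 12.25
Firm 1's FOC against E[q₂] yields q₁ = (77 − 2·20 + E[c₂])/(3/2) = (77 − 40 + 12.25)/(3/2) = 32.8333.
q₂(high-cost) = (77 − 14 − (1/2)·32.8333) = 46.5833.

46.58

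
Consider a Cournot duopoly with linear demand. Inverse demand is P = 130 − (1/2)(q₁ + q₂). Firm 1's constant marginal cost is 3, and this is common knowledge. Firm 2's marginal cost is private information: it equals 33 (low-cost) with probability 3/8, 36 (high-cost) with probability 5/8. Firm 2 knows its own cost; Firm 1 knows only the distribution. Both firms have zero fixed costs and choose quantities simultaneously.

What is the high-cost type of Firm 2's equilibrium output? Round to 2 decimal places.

Firm 2 with cost c maximizes (130 − (1/2)(q₁+q₂) − c)·q₂, giving q₂(c) = (130 − c − (1/2)q₁).
E[c₂] = 3/8·33 + 5/8·36 = 34.875
Firm 1's FOC against E[q₂] yields q₁ = (130 − 2·3 + E[c₂])/(3/2) = (130 − 6 + 34.875)/(3/2) = 105.917.
q₂(high-cost) = (130 − 36 − (1/2)·105.917) = 41.0417.

41.04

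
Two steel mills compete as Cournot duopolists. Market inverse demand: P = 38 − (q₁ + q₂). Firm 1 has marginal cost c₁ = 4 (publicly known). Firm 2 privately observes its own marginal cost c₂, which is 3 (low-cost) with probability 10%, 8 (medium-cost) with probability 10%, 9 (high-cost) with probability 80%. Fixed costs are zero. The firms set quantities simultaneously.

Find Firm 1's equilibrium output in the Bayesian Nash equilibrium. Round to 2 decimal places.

12.77

Type-c best response for Firm 2: q₂(c) = (38 − c)/2 − q₁/2.
Firm 1 maximizes expected profit; its first-order condition is 38 − 2q₁ − E[q₂] − 4 = 0.
Substituting E[q₂] and solving: E[c₂] = 8.3, so q₁ = (38 − 2·4 + 8.3)/3 = 12.7667.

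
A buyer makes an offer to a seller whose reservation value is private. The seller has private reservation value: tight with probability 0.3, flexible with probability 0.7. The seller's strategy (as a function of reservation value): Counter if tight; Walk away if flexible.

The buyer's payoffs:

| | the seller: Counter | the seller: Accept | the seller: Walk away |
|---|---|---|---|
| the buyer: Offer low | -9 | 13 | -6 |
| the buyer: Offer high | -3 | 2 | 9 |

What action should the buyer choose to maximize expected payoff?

E[Offer low] = 0.3·(-9) + 0.7·(-6) = -6.9
E[Offer high] = 0.3·(-3) + 0.7·(9) = 5.4
Best response: Offer high (5.4 is the largest).

Offer high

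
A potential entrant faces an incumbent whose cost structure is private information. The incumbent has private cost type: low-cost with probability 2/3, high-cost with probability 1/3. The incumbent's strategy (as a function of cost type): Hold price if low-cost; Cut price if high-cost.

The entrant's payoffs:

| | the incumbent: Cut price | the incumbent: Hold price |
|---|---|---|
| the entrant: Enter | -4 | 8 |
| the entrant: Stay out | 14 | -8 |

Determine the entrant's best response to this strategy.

Enter

E[Enter] = 2/3·(8) + 1/3·(-4) = 4
E[Stay out] = 2/3·(-8) + 1/3·(14) = -2/3
Best response: Enter (4 is the largest).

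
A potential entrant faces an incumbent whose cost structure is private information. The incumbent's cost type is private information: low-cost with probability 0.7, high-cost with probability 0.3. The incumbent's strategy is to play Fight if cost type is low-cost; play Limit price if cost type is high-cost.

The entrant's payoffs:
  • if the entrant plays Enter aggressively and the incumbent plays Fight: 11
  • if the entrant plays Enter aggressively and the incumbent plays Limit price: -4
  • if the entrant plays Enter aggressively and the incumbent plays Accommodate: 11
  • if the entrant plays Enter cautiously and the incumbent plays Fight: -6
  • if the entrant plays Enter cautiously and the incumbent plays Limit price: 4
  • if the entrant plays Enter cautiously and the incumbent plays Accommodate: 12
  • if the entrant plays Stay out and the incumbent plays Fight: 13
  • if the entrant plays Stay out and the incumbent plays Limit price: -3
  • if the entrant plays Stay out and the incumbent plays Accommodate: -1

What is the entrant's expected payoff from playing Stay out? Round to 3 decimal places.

8.200

Take the expectation over the incumbent's cost type, weighting each type's action by its prior probability.
E[Stay out] = 0.7·13 + 0.3·(-3) = 9.1 + (-0.9) = 8.2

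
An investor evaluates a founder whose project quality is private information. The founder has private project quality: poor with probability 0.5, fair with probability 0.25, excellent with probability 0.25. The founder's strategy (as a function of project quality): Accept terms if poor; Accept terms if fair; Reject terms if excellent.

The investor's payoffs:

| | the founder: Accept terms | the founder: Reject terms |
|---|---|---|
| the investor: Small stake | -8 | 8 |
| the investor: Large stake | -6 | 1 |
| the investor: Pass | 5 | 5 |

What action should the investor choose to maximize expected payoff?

Compute the investor's expected payoff for each action, taking the expectation over the founder's type.
E[Small stake] = 0.5·(-8) + 0.25·(-8) + 0.25·(8) = -4
E[Large stake] = 0.5·(-6) + 0.25·(-6) + 0.25·(1) = -4.25
E[Pass] = 0.5·(5) + 0.25·(5) + 0.25·(5) = 5
Best response: Pass (5 is the largest).

Pass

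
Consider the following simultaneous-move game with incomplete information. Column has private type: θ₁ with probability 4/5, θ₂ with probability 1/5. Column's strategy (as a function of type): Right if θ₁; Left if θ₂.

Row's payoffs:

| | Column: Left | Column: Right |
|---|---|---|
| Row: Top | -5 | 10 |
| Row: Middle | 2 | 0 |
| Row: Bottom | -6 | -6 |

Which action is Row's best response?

Top

E[Top] = 4/5·(10) + 1/5·(-5) = 7
E[Middle] = 4/5·(0) + 1/5·(2) = 2/5
E[Bottom] = 4/5·(-6) + 1/5·(-6) = -6
Best response: Top (7 is the largest).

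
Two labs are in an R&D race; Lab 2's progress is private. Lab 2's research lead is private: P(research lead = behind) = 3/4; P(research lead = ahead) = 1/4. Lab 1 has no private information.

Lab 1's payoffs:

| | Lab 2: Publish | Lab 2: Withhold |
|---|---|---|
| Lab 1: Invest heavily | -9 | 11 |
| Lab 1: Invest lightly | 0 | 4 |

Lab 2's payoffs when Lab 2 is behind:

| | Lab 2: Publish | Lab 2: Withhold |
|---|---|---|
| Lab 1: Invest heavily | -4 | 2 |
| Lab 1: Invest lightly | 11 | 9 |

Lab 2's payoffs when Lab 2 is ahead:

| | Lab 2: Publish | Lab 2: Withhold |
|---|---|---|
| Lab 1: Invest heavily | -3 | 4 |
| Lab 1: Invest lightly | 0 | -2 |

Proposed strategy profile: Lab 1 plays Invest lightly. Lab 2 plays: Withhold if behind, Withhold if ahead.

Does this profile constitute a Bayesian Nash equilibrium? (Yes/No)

No

Lab 1 plays Invest lightly: E[Invest lightly] = 3/4·(4) + 1/4·(4) = 4; E[Invest heavily] = 11. Not best-responding. ✗
Lab 2 (research lead behind), facing Invest lightly: Publish gives 11, Withhold gives 9. Proposed Withhold is not best — profitable deviation exists. ✗
Lab 2 (research lead ahead), facing Invest lightly: Publish gives 0, Withhold gives -2. Proposed Withhold is not best — profitable deviation exists. ✗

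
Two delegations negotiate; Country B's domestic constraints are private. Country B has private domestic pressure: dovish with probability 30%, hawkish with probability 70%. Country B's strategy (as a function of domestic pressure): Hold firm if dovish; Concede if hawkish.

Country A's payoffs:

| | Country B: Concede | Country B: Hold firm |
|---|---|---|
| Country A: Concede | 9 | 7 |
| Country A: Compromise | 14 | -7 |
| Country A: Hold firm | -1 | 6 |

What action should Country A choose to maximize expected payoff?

Concede

E[Concede] = 0.3·(7) + 0.7·(9) = 8.4
E[Compromise] = 0.3·(-7) + 0.7·(14) = 7.7
E[Hold firm] = 0.3·(6) + 0.7·(-1) = 1.1
Best response: Concede (8.4 is the largest).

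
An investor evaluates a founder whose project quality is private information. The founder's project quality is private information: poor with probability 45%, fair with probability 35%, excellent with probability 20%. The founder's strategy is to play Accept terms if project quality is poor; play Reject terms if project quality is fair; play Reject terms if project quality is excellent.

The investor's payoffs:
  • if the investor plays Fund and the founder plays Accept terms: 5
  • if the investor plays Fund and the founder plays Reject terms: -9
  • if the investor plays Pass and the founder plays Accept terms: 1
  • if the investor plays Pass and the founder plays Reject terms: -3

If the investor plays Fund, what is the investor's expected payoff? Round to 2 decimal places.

-2.70

Take the expectation over the founder's project quality, weighting each type's action by its prior probability.
E[Fund] = 0.45·5 + 0.35·(-9) + 0.2·(-9) = 2.25 + (-3.15) + (-1.8) = -2.7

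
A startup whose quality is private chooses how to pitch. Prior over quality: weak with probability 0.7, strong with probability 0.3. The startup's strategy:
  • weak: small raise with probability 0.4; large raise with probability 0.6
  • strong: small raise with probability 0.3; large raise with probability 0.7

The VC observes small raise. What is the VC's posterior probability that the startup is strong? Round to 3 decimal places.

0.243

P(small raise) = 0.7·0.4 + 0.3·0.3 = 0.37
P(strong | small raise) = (0.3·0.3) / 0.37 = 0.09 / 0.37 = 0.243243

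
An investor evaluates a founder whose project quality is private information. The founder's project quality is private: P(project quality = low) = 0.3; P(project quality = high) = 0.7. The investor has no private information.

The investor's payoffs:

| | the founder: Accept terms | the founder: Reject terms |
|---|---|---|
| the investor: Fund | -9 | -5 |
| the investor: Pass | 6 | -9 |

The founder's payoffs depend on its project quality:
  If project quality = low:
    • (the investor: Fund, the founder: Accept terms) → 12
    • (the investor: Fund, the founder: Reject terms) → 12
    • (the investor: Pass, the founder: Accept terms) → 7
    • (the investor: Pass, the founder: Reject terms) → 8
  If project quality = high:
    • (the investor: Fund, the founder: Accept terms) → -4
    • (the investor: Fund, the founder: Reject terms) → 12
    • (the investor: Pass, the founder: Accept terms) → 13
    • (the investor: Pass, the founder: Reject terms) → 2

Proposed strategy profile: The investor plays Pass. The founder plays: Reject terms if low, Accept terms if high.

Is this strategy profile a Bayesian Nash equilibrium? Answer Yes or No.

The investor plays Pass: E[Pass] = 0.3·(-9) + 0.7·(6) = 1.5; E[Fund] = -7.8. Best-responding. ✓
The founder (project quality low), facing Pass: Accept terms gives 7, Reject terms gives 8. Proposed Reject terms is best. ✓
The founder (project quality high), facing Pass: Accept terms gives 13, Reject terms gives 2. Proposed Accept terms is best. ✓

Yes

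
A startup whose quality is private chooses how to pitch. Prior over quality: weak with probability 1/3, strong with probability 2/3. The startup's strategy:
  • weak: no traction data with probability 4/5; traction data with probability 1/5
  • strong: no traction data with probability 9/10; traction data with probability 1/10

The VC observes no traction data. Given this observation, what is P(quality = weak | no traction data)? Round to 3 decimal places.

0.308

P(no traction data) = (1/3)·(4/5) + (2/3)·(9/10) = 13/15
P(weak | no traction data) = ((1/3)·(4/5)) / (13/15) = (4/15) / (13/15) = 4/13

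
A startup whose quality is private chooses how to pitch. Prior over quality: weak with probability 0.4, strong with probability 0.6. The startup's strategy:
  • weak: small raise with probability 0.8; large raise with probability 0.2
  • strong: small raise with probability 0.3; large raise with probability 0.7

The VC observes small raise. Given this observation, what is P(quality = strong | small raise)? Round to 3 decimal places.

0.360

P(small raise) = 0.4·0.8 + 0.6·0.3 = 0.5
P(strong | small raise) = (0.6·0.3) / 0.5 = 0.18 / 0.5 = 0.36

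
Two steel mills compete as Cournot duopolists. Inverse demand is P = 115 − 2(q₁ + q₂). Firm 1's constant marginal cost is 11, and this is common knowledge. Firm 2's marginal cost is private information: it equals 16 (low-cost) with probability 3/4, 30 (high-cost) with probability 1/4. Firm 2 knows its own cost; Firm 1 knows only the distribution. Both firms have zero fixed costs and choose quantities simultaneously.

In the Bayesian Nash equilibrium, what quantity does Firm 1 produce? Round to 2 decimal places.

18.75

Each type of Firm 2 best-responds to q₁; Firm 1 best-responds to the expected q₂ over Firm 2's types.
Firm 2 with cost c maximizes (115 − 2(q₁+q₂) − c)·q₂, giving q₂(c) = (115 − c − 2q₁)/4.
E[c₂] = 3/4·16 + 1/4·30 = 19.5
Firm 1's FOC against E[q₂] yields q₁ = (115 − 2·11 + E[c₂])/6 = (115 − 22 + 19.5)/6 = 18.75.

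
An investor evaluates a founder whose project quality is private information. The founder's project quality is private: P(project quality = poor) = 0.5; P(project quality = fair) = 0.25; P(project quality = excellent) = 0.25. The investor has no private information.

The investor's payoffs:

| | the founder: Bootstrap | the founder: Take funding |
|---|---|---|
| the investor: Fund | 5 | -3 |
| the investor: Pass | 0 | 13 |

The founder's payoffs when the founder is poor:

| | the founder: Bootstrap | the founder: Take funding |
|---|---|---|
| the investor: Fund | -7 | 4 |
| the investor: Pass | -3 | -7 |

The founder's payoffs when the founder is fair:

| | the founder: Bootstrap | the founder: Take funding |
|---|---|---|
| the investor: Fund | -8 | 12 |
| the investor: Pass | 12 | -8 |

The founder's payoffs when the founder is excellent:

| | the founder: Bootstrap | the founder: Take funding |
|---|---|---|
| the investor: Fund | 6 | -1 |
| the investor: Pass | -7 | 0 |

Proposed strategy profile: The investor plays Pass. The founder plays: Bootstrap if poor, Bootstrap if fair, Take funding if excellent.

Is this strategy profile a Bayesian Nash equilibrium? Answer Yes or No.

Yes

The investor plays Pass: E[Pass] = 0.5·(0) + 0.25·(0) + 0.25·(13) = 3.25; E[Fund] = 3. Best-responding. ✓
The founder (project quality poor), facing Pass: Bootstrap gives -3, Take funding gives -7. Proposed Bootstrap is best. ✓
The founder (project quality fair), facing Pass: Bootstrap gives 12, Take funding gives -8. Proposed Bootstrap is best. ✓
The founder (project quality excellent), facing Pass: Bootstrap gives -7, Take funding gives 0. Proposed Take funding is best. ✓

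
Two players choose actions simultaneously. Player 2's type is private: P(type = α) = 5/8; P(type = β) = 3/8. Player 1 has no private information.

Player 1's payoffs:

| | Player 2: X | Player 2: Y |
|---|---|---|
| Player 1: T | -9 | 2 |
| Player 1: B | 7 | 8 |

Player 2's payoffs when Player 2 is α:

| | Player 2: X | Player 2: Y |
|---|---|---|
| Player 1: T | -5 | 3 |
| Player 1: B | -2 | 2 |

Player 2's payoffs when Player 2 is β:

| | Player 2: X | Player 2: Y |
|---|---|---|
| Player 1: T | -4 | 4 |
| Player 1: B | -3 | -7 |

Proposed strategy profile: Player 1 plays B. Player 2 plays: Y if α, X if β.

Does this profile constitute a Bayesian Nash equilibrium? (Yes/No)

A profile is a BNE iff every type of every player is best-responding given beliefs about the other side.
Player 1 plays B: E[B] = 5/8·(8) + 3/8·(7) = 61/8; E[T] = -17/8. Best-responding. ✓
Player 2 (type α), facing B: X gives -2, Y gives 2. Proposed Y is best. ✓
Player 2 (type β), facing B: X gives -3, Y gives -7. Proposed X is best. ✓

Yes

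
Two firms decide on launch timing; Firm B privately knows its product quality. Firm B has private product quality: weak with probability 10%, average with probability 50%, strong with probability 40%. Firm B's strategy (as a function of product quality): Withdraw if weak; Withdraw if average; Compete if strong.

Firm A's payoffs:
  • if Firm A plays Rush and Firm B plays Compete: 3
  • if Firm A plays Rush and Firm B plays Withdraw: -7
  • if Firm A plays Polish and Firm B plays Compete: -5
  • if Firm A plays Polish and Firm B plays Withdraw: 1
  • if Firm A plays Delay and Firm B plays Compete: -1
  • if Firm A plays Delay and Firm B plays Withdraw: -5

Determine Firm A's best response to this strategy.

Polish

Compute Firm A's expected payoff for each action, taking the expectation over Firm B's type.
E[Rush] = 0.1·(-7) + 0.5·(-7) + 0.4·(3) = -3
E[Polish] = 0.1·(1) + 0.5·(1) + 0.4·(-5) = -1.4
E[Delay] = 0.1·(-5) + 0.5·(-5) + 0.4·(-1) = -3.4
Best response: Polish (-1.4 is the largest).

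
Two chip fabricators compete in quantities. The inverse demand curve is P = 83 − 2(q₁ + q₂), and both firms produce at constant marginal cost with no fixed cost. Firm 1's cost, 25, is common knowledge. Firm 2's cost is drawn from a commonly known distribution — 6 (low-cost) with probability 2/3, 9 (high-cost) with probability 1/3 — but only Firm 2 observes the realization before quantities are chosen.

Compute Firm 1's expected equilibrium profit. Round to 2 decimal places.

Type-c best response for Firm 2: q₂(c) = (83 − c)/4 − q₁/2.
Firm 1 maximizes expected profit; its first-order condition is 83 − 4q₁ − 2E[q₂] − 25 = 0.
Substituting E[q₂] and solving: E[c₂] = 7, so q₁ = (83 − 2·25 + 7)/6 = 6.66667.
E[P] = 83 − 2·(q₁ + E[q₂]) = 38.3333; Firm 1's expected profit = (E[P] − 25)·q₁ = (38.3333 − 25)·6.66667 = 88.8889.

88.89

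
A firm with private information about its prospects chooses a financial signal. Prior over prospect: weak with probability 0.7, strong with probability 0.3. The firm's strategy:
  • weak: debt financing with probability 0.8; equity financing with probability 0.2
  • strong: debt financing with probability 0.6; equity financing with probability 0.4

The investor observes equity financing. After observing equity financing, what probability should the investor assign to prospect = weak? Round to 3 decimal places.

0.538

P(equity financing) = 0.7·0.2 + 0.3·0.4 = 0.26
P(weak | equity financing) = (0.7·0.2) / 0.26 = 0.14 / 0.26 = 0.538462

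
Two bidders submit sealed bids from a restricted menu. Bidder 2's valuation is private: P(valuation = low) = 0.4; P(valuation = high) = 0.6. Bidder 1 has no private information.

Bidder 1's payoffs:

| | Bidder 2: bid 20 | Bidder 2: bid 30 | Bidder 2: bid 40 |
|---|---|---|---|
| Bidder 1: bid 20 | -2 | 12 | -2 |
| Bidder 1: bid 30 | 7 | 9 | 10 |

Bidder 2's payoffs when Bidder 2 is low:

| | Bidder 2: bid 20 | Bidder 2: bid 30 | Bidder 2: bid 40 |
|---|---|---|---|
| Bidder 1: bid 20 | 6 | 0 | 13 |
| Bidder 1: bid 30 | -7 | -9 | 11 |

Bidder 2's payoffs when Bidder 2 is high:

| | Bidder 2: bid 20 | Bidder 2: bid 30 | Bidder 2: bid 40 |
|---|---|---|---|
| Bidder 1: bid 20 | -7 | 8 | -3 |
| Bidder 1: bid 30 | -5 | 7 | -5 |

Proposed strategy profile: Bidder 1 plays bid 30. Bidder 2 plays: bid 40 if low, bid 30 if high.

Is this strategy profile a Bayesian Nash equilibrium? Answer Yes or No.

Yes

Bidder 1 plays bid 30: E[bid 30] = 0.4·(10) + 0.6·(9) = 9.4; E[bid 20] = 6.4. Best-responding. ✓
Bidder 2 (valuation low), facing bid 30: bid 20 gives -7, bid 30 gives -9, bid 40 gives 11. Proposed bid 40 is best. ✓
Bidder 2 (valuation high), facing bid 30: bid 20 gives -5, bid 30 gives 7, bid 40 gives -5. Proposed bid 30 is best. ✓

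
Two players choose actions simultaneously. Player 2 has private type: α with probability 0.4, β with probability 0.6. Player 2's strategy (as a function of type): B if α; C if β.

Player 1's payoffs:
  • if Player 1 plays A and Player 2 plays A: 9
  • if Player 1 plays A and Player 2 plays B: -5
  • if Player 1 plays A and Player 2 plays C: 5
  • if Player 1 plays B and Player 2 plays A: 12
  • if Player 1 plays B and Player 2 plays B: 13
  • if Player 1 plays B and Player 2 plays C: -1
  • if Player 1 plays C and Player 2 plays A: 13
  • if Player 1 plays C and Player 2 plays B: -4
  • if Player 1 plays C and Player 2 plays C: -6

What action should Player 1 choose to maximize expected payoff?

B

E[A] = 0.4·(-5) + 0.6·(5) = 1
E[B] = 0.4·(13) + 0.6·(-1) = 4.6
E[C] = 0.4·(-4) + 0.6·(-6) = -5.2
Best response: B (4.6 is the largest).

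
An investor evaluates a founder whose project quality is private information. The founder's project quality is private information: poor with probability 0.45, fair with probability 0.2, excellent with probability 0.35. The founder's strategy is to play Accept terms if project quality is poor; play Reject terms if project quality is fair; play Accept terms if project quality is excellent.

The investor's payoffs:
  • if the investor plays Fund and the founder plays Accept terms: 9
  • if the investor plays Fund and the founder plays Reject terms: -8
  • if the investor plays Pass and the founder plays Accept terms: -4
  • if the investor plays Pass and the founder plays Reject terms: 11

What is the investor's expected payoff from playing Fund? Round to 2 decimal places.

5.60

Take the expectation over the founder's project quality, weighting each type's action by its prior probability.
E[Fund] = 0.45·9 + 0.2·(-8) + 0.35·9 = 4.05 + (-1.6) + 3.15 = 5.6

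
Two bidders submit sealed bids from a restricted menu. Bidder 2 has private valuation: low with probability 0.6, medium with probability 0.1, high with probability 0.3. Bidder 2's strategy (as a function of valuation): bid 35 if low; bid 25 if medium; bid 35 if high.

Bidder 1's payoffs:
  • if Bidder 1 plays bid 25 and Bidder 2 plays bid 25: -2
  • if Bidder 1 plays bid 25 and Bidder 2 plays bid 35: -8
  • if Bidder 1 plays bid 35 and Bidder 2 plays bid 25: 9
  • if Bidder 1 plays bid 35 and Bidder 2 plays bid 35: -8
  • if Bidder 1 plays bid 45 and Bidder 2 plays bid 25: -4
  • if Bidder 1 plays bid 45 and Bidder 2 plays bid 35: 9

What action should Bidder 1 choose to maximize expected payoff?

E[bid 25] = 0.6·(-8) + 0.1·(-2) + 0.3·(-8) = -7.4
E[bid 35] = 0.6·(-8) + 0.1·(9) + 0.3·(-8) = -6.3
E[bid 45] = 0.6·(9) + 0.1·(-4) + 0.3·(9) = 7.7
Best response: bid 45 (7.7 is the largest).

bid 45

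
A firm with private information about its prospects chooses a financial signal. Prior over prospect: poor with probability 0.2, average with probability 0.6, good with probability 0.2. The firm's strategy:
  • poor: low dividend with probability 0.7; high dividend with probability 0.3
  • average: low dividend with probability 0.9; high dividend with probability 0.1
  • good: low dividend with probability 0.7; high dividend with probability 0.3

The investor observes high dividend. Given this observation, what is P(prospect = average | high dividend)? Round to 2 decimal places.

P(high dividend) = 0.2·0.3 + 0.6·0.1 + 0.2·0.3 = 0.18
P(average | high dividend) = (0.6·0.1) / 0.18 = 0.06 / 0.18 = 0.333333

0.33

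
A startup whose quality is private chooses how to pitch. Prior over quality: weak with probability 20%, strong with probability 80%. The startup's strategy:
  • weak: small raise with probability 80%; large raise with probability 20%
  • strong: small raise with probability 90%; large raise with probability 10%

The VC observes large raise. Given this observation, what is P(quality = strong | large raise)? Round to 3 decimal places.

P(large raise) = 0.2·0.2 + 0.8·0.1 = 0.12
P(strong | large raise) = (0.8·0.1) / 0.12 = 0.08 / 0.12 = 0.666667

0.667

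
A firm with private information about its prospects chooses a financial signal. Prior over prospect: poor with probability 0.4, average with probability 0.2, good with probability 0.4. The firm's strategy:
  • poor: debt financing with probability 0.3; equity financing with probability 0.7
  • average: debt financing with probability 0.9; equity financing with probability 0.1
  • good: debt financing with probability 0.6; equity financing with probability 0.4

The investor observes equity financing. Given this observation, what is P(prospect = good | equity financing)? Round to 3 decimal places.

Apply Bayes' rule using the sender's strategy as the likelihood.
P(equity financing) = 0.4·0.7 + 0.2·0.1 + 0.4·0.4 = 0.46
P(good | equity financing) = (0.4·0.4) / 0.46 = 0.16 / 0.46 = 0.347826

0.348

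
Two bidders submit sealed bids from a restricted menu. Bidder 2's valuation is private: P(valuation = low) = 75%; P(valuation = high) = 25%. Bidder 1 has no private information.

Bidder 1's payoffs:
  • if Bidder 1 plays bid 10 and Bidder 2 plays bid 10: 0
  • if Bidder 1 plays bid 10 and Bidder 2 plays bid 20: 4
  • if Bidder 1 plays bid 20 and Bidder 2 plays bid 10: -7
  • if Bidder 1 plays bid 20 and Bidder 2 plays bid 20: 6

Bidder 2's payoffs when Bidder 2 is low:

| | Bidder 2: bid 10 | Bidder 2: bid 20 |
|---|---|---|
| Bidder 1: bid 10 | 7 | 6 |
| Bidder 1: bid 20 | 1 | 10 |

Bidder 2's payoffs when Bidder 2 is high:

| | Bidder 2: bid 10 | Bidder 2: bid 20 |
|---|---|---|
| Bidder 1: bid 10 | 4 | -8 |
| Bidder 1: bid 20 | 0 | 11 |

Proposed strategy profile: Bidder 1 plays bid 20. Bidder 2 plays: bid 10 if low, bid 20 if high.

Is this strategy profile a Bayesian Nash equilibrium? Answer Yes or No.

No

Bidder 1 plays bid 20: E[bid 20] = 0.75·(-7) + 0.25·(6) = -3.75; E[bid 10] = 1. Not best-responding. ✗
Bidder 2 (valuation low), facing bid 20: bid 10 gives 1, bid 20 gives 10. Proposed bid 10 is not best — profitable deviation exists. ✗
Bidder 2 (valuation high), facing bid 20: bid 10 gives 0, bid 20 gives 11. Proposed bid 20 is best. ✓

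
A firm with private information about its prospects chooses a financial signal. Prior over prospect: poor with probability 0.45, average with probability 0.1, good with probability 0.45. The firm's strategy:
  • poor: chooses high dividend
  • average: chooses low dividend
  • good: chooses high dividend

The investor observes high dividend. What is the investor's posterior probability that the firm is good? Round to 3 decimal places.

0.500

Apply Bayes' rule using the sender's strategy as the likelihood.
P(high dividend) = 0.45·1 + 0.1·0 + 0.45·1 = 0.9
P(good | high dividend) = (0.45·1) / 0.9 = 0.45 / 0.9 = 0.5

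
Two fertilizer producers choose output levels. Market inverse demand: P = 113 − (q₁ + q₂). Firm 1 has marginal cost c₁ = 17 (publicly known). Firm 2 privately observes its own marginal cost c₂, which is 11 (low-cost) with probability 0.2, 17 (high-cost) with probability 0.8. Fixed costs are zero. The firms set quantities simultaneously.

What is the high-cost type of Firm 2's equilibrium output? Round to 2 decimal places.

32.20

Type-c best response for Firm 2: q₂(c) = (113 − c)/2 − q₁/2.
Firm 1 maximizes expected profit; its first-order condition is 113 − 2q₁ − E[q₂] − 17 = 0.
Substituting E[q₂] and solving: E[c₂] = 15.8, so q₁ = (113 − 2·17 + 15.8)/3 = 31.6.
q₂(high-cost) = (113 − 17 − 31.6)/2 = 32.2.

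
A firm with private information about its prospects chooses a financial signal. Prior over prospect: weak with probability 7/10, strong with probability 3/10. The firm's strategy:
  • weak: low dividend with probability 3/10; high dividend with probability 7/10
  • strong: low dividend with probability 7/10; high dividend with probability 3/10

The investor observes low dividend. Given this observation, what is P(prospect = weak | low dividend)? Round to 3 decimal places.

P(low dividend) = (7/10)·(3/10) + (3/10)·(7/10) = 21/50
P(weak | low dividend) = ((7/10)·(3/10)) / (21/50) = (21/100) / (21/50) = 1/2

0.500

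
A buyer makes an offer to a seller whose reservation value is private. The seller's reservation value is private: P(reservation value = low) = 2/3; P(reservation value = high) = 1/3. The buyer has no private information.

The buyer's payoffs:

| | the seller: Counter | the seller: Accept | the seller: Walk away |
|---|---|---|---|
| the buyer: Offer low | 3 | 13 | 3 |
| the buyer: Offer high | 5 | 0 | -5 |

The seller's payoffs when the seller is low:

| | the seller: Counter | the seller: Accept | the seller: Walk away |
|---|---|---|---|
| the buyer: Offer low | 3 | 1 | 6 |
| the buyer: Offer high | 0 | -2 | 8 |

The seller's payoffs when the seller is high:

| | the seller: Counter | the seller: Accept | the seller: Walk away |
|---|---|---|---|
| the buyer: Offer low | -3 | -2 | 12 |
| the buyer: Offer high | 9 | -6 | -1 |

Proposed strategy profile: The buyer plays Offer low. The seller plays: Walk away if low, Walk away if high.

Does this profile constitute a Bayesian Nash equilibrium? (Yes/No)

The buyer plays Offer low: E[Offer low] = 2/3·(3) + 1/3·(3) = 3; E[Offer high] = -5. Best-responding. ✓
The seller (reservation value low), facing Offer low: Counter gives 3, Accept gives 1, Walk away gives 6. Proposed Walk away is best. ✓
The seller (reservation value high), facing Offer low: Counter gives -3, Accept gives -2, Walk away gives 12. Proposed Walk away is best. ✓

Yes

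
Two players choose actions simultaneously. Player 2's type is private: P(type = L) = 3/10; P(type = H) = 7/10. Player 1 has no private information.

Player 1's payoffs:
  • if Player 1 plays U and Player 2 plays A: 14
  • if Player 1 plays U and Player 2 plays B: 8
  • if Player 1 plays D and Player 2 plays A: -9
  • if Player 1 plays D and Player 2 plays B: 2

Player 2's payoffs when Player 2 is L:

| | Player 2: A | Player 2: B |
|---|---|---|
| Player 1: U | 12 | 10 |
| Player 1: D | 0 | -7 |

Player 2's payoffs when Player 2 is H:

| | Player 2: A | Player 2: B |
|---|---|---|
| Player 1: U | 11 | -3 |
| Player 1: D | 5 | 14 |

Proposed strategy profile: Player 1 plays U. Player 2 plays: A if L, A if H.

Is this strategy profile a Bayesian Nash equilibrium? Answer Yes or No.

Yes

Player 1 plays U: E[U] = 3/10·(14) + 7/10·(14) = 14; E[D] = -9. Best-responding. ✓
Player 2 (type L), facing U: A gives 12, B gives 10. Proposed A is best. ✓
Player 2 (type H), facing U: A gives 11, B gives -3. Proposed A is best. ✓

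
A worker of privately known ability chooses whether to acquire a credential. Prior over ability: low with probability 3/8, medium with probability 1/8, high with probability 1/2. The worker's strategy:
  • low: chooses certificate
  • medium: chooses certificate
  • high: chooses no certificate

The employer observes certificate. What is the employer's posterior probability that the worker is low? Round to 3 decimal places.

0.750

P(certificate) = (3/8)·1 + (1/8)·1 + (1/2)·0 = 1/2
P(low | certificate) = ((3/8)·1) / (1/2) = (3/8) / (1/2) = 3/4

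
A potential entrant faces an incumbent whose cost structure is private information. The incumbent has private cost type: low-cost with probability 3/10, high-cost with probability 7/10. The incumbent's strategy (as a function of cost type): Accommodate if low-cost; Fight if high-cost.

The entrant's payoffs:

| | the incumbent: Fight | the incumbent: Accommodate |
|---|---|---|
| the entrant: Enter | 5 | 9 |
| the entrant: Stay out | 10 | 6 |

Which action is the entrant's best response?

Compute the entrant's expected payoff for each action, taking the expectation over the incumbent's type.
E[Enter] = 3/10·(9) + 7/10·(5) = 31/5
E[Stay out] = 3/10·(6) + 7/10·(10) = 44/5
Best response: Stay out (44/5 is the largest).

Stay out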